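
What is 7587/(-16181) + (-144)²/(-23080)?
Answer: -63829647/46682185 ≈ -1.3673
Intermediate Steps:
7587/(-16181) + (-144)²/(-23080) = 7587*(-1/16181) + 20736*(-1/23080) = -7587/16181 - 2592/2885 = -63829647/46682185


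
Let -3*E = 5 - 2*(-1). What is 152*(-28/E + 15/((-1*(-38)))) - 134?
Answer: 1750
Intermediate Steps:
E = -7/3 (E = -(5 - 2*(-1))/3 = -(5 + 2)/3 = -1/3*7 = -7/3 ≈ -2.3333)
152*(-28/E + 15/((-1*(-38)))) - 134 = 152*(-28/(-7/3) + 15/((-1*(-38)))) - 134 = 152*(-28*(-3/7) + 15/38) - 134 = 152*(12 + 15*(1/38)) - 134 = 152*(12 + 15/38) - 134 = 152*(471/38) - 134 = 1884 - 134 = 1750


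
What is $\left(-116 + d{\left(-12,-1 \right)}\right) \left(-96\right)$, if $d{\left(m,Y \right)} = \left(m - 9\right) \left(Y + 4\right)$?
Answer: $17184$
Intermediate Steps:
$d{\left(m,Y \right)} = \left(-9 + m\right) \left(4 + Y\right)$
$\left(-116 + d{\left(-12,-1 \right)}\right) \left(-96\right) = \left(-116 - 63\right) \left(-96\right) = \left(-179\right) \left(-96\right) = 17184$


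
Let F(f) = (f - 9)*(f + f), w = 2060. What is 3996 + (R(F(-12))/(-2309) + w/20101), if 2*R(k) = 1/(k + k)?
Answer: 373911430423163/93569029344 ≈ 3996.1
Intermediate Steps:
F(f) = 2*f*(-9 + f) (F(f) = (-9 + f)*(2*f) = 2*f*(-9 + f))
R(k) = 1/(4*k) (R(k) = 1/(2*(k + k)) = 1/(2*((2*k))) = (1/(2*k))/2 = 1/(4*k))
3996 + (R(F(-12))/(-2309) + w/20101) = 3996 + ((1/(4*((2*(-12)*(-9 - 12)))))/(-2309) + 2060/20101) = 3996 + ((1/(4*((2*(-12)*(-21)))))*(-1/2309) + 2060*(1/20101)) = 3996 + (((¼)/504)*(-1/2309) + 2060/20101) = 3996 + (((¼)*(1/504))*(-1/2309) + 2060/20101) = 3996 + ((1/2016)*(-1/2309) + 2060/20101) = 3996 + (-1/4654944 + 2060/20101) = 3996 + 9589164539/93569029344 = 373911430423163/93569029344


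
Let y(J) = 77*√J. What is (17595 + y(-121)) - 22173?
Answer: -4578 + 847*I ≈ -4578.0 + 847.0*I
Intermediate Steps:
(17595 + y(-121)) - 22173 = (17595 + 77*√(-121)) - 22173 = (17595 + 77*(11*I)) - 22173 = (17595 + 847*I) - 22173 = -4578 + 847*I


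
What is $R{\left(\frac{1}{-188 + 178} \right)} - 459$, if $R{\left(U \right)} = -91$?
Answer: $-550$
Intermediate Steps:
$R{\left(\frac{1}{-188 + 178} \right)} - 459 = -91 - 459 = -550$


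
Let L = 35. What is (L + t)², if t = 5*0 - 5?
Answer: 900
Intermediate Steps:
t = -5 (t = 0 - 5 = -5)
(L + t)² = (35 - 5)² = 30² = 900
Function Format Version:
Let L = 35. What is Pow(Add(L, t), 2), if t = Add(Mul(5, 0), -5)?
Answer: 900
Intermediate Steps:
t = -5 (t = Add(0, -5) = -5)
Pow(Add(L, t), 2) = Pow(Add(35, -5), 2) = Pow(30, 2) = 900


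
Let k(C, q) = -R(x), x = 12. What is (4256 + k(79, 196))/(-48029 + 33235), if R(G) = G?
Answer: -2122/7397 ≈ -0.28687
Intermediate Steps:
k(C, q) = -12 (k(C, q) = -1*12 = -12)
(4256 + k(79, 196))/(-48029 + 33235) = (4256 - 12)/(-48029 + 33235) = 4244/(-14794) = 4244*(-1/14794) = -2122/7397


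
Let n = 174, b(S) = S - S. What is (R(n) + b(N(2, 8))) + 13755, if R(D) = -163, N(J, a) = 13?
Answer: 13592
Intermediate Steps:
b(S) = 0
(R(n) + b(N(2, 8))) + 13755 = (-163 + 0) + 13755 = -163 + 13755 = 13592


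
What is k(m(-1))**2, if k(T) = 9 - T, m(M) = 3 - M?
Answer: 25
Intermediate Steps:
k(m(-1))**2 = (9 - (3 - 1*(-1)))**2 = (9 - (3 + 1))**2 = (9 - 1*4)**2 = (9 - 4)**2 = 5**2 = 25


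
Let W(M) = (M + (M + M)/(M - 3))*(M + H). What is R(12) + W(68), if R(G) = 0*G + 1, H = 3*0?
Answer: 309873/65 ≈ 4767.3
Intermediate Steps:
H = 0
R(G) = 1 (R(G) = 0 + 1 = 1)
W(M) = M*(M + 2*M/(-3 + M)) (W(M) = (M + (M + M)/(M - 3))*(M + 0) = (M + (2*M)/(-3 + M))*M = (M + 2*M/(-3 + M))*M = M*(M + 2*M/(-3 + M)))
R(12) + W(68) = 1 + 68²*(-1 + 68)/(-3 + 68) = 1 + 4624*67/65 = 1 + 4624*(1/65)*67 = 1 + 309808/65 = 309873/65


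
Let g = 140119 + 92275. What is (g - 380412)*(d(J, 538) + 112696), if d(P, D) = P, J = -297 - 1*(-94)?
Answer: -16650988874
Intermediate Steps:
J = -203 (J = -297 + 94 = -203)
g = 232394
(g - 380412)*(d(J, 538) + 112696) = (232394 - 380412)*(-203 + 112696) = -148018*112493 = -16650988874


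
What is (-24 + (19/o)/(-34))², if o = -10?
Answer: 66275881/115600 ≈ 573.32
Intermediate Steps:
(-24 + (19/o)/(-34))² = (-24 + (19/(-10))/(-34))² = (-24 + (19*(-⅒))*(-1/34))² = (-24 - 19/10*(-1/34))² = (-24 + 19/340)² = (-8141/340)² = 66275881/115600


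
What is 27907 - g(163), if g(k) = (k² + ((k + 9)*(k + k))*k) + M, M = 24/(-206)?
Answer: -941254982/103 ≈ -9.1384e+6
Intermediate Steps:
M = -12/103 (M = 24*(-1/206) = -12/103 ≈ -0.11650)
g(k) = -12/103 + k² + 2*k²*(9 + k) (g(k) = (k² + ((k + 9)*(k + k))*k) - 12/103 = (k² + ((9 + k)*(2*k))*k) - 12/103 = (k² + (2*k*(9 + k))*k) - 12/103 = (k² + 2*k²*(9 + k)) - 12/103 = -12/103 + k² + 2*k²*(9 + k))
27907 - g(163) = 27907 - (-12/103 + 2*163³ + 19*163²) = 27907 - (-12/103 + 2*4330747 + 19*26569) = 27907 - (-12/103 + 8661494 + 504811) = 27907 - 1*944129403/103 = 27907 - 944129403/103 = -941254982/103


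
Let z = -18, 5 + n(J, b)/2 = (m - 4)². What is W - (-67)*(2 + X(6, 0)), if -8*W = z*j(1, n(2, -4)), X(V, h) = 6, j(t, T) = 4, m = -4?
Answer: 545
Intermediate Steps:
n(J, b) = 118 (n(J, b) = -10 + 2*(-4 - 4)² = -10 + 2*(-8)² = -10 + 2*64 = -10 + 128 = 118)
W = 9 (W = -(-9)*4/4 = -⅛*(-72) = 9)
W - (-67)*(2 + X(6, 0)) = 9 - (-67)*(2 + 6) = 9 - (-67)*8 = 9 - 67*(-8) = 9 + 536 = 545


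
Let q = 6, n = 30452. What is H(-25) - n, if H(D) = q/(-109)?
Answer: -3319274/109 ≈ -30452.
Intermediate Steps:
H(D) = -6/109 (H(D) = 6/(-109) = 6*(-1/109) = -6/109)
H(-25) - n = -6/109 - 1*30452 = -6/109 - 30452 = -3319274/109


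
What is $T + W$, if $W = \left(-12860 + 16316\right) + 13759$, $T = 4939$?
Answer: $22154$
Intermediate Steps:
$W = 17215$ ($W = 3456 + 13759 = 17215$)
$T + W = 4939 + 17215 = 22154$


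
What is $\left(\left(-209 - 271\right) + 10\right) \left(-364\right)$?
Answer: $171080$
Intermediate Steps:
$\left(\left(-209 - 271\right) + 10\right) \left(-364\right) = \left(-480 + 10\right) \left(-364\right) = \left(-470\right) \left(-364\right) = 171080$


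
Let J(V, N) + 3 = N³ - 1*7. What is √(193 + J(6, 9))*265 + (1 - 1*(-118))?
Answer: 119 + 1060*√57 ≈ 8121.8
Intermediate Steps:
J(V, N) = -10 + N³ (J(V, N) = -3 + (N³ - 1*7) = -3 + (N³ - 7) = -3 + (-7 + N³) = -10 + N³)
√(193 + J(6, 9))*265 + (1 - 1*(-118)) = √(193 + (-10 + 9³))*265 + (1 - 1*(-118)) = √(193 + (-10 + 729))*265 + (1 + 118) = √(193 + 719)*265 + 119 = √912*265 + 119 = (4*√57)*265 + 119 = 1060*√57 + 119 = 119 + 1060*√57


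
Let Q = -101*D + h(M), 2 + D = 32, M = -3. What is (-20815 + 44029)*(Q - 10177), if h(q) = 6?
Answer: -306448014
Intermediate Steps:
D = 30 (D = -2 + 32 = 30)
Q = -3024 (Q = -101*30 + 6 = -3030 + 6 = -3024)
(-20815 + 44029)*(Q - 10177) = (-20815 + 44029)*(-3024 - 10177) = 23214*(-13201) = -306448014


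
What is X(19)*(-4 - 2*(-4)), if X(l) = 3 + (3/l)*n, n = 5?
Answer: 288/19 ≈ 15.158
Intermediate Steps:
X(l) = 3 + 15/l (X(l) = 3 + (3/l)*5 = 3 + 15/l)
X(19)*(-4 - 2*(-4)) = (3 + 15/19)*(-4 - 2*(-4)) = (3 + 15*(1/19))*(-4 + 8) = (3 + 15/19)*4 = (72/19)*4 = 288/19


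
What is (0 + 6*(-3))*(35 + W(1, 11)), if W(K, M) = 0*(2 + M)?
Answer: -630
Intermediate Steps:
W(K, M) = 0
(0 + 6*(-3))*(35 + W(1, 11)) = (0 + 6*(-3))*(35 + 0) = (0 - 18)*35 = -18*35 = -630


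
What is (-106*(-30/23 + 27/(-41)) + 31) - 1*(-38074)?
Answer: 36129221/943 ≈ 38313.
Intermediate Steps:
(-106*(-30/23 + 27/(-41)) + 31) - 1*(-38074) = (-106*(-30*1/23 + 27*(-1/41)) + 31) + 38074 = (-106*(-30/23 - 27/41) + 31) + 38074 = (-106*(-1851/943) + 31) + 38074 = (196206/943 + 31) + 38074 = 225439/943 + 38074 = 36129221/943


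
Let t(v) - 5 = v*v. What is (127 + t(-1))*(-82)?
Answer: -10906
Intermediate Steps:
t(v) = 5 + v² (t(v) = 5 + v*v = 5 + v²)
(127 + t(-1))*(-82) = (127 + (5 + (-1)²))*(-82) = (127 + (5 + 1))*(-82) = (127 + 6)*(-82) = 133*(-82) = -10906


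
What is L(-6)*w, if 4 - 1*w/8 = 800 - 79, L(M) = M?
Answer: 34416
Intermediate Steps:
w = -5736 (w = 32 - 8*(800 - 79) = 32 - 8*721 = 32 - 5768 = -5736)
L(-6)*w = -6*(-5736) = 34416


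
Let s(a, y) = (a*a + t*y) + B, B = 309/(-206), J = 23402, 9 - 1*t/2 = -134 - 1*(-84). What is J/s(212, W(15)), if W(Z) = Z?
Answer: 46804/93425 ≈ 0.50098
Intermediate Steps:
t = 118 (t = 18 - 2*(-134 - 1*(-84)) = 18 - 2*(-134 + 84) = 18 - 2*(-50) = 18 + 100 = 118)
B = -3/2 (B = 309*(-1/206) = -3/2 ≈ -1.5000)
s(a, y) = -3/2 + a² + 118*y (s(a, y) = (a*a + 118*y) - 3/2 = (a² + 118*y) - 3/2 = -3/2 + a² + 118*y)
J/s(212, W(15)) = 23402/(-3/2 + 212² + 118*15) = 23402/(-3/2 + 44944 + 1770) = 23402/(93425/2) = 23402*(2/93425) = 46804/93425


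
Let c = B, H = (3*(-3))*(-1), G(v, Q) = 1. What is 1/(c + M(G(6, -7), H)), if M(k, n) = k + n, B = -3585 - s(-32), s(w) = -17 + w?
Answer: -1/3526 ≈ -0.00028361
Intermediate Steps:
H = 9 (H = -9*(-1) = 9)
B = -3536 (B = -3585 - (-17 - 32) = -3585 - 1*(-49) = -3585 + 49 = -3536)
c = -3536
1/(c + M(G(6, -7), H)) = 1/(-3536 + (1 + 9)) = 1/(-3536 + 10) = 1/(-3526) = -1/3526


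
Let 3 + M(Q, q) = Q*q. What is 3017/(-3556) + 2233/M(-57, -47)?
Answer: -1187/84963 ≈ -0.013971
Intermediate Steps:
M(Q, q) = -3 + Q*q
3017/(-3556) + 2233/M(-57, -47) = 3017/(-3556) + 2233/(-3 - 57*(-47)) = 3017*(-1/3556) + 2233/(-3 + 2679) = -431/508 + 2233/2676 = -1187/84963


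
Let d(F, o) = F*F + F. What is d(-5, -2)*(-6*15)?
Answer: -1800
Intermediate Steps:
d(F, o) = F + F² (d(F, o) = F² + F = F + F²)
d(-5, -2)*(-6*15) = (-5*(1 - 5))*(-6*15) = -5*(-4)*(-90) = 20*(-90) = -1800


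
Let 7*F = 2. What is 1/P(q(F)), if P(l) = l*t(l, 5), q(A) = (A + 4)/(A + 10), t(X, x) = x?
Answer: 12/25 ≈ 0.48000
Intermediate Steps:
F = 2/7 (F = (⅐)*2 = 2/7 ≈ 0.28571)
q(A) = (4 + A)/(10 + A)
P(l) = 5*l (P(l) = l*5 = 5*l)
1/P(q(F)) = 1/(5*((4 + 2/7)/(10 + 2/7))) = 1/(5*((30/7)/(72/7))) = 1/(5*((7/72)*(30/7))) = 1/(5*(5/12)) = 1/(25/12) = 12/25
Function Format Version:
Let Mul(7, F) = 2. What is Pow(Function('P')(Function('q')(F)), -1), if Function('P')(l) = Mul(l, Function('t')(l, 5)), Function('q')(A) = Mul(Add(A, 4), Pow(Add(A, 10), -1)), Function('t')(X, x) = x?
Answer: Rational(12, 25) ≈ 0.48000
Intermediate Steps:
F = Rational(2, 7) (F = Mul(Rational(1, 7), 2) = Rational(2, 7) ≈ 0.28571)
Function('q')(A) = Mul(Pow(Add(10, A), -1), Add(4, A)) (Function('q')(A) = Mul(Add(4, A), Pow(Add(10, A), -1)) = Mul(Pow(Add(10, A), -1), Add(4, A)))
Function('P')(l) = Mul(5, l) (Function('P')(l) = Mul(l, 5) = Mul(5, l))
Pow(Function('P')(Function('q')(F)), -1) = Pow(Mul(5, Mul(Pow(Add(10, Rational(2, 7)), -1), Add(4, Rational(2, 7)))), -1) = Pow(Mul(5, Mul(Pow(Rational(72, 7), -1), Rational(30, 7))), -1) = Pow(Mul(5, Mul(Rational(7, 72), Rational(30, 7))), -1) = Pow(Mul(5, Rational(5, 12)), -1) = Pow(Rational(25, 12), -1) = Rational(12, 25)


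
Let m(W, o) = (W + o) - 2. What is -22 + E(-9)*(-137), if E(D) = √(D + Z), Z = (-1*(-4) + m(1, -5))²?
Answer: -22 - 137*I*√5 ≈ -22.0 - 306.34*I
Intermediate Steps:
m(W, o) = -2 + W + o
Z = 4 (Z = (-1*(-4) + (-2 + 1 - 5))² = (4 - 6)² = (-2)² = 4)
E(D) = √(4 + D) (E(D) = √(D + 4) = √(4 + D))
-22 + E(-9)*(-137) = -22 + √(4 - 9)*(-137) = -22 + √(-5)*(-137) = -22 + (I*√5)*(-137) = -22 - 137*I*√5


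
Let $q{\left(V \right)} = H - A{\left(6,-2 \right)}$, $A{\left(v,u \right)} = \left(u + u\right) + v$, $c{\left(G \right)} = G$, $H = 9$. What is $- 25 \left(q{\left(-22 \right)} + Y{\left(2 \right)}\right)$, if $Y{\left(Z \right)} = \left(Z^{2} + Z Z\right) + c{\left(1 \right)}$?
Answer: $-400$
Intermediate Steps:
$A{\left(v,u \right)} = v + 2 u$ ($A{\left(v,u \right)} = 2 u + v = v + 2 u$)
$Y{\left(Z \right)} = 1 + 2 Z^{2}$ ($Y{\left(Z \right)} = \left(Z^{2} + Z Z\right) + 1 = \left(Z^{2} + Z^{2}\right) + 1 = 2 Z^{2} + 1 = 1 + 2 Z^{2}$)
$q{\left(V \right)} = 7$ ($q{\left(V \right)} = 9 - \left(6 + 2 \left(-2\right)\right) = 9 - \left(6 - 4\right) = 9 - 2 = 7$)
$- 25 \left(q{\left(-22 \right)} + Y{\left(2 \right)}\right) = - 25 \left(7 + \left(1 + 2 \cdot 2^{2}\right)\right) = - 25 \left(7 + \left(1 + 2 \cdot 4\right)\right) = - 25 \left(7 + \left(1 + 8\right)\right) = - 25 \left(7 + 9\right) = \left(-25\right) 16 = -400$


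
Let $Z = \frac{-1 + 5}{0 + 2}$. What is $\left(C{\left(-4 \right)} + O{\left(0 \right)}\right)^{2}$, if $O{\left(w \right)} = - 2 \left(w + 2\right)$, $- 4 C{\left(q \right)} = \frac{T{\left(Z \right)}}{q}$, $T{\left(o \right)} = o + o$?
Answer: $\frac{225}{16} \approx 14.063$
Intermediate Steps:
$Z = 2$ ($Z = \frac{4}{2} = 4 \cdot \frac{1}{2} = 2$)
$T{\left(o \right)} = 2 o$
$C{\left(q \right)} = - \frac{1}{q}$ ($C{\left(q \right)} = - \frac{2 \cdot 2 \frac{1}{q}}{4} = - \frac{4 \frac{1}{q}}{4} = - \frac{1}{q}$)
$O{\left(w \right)} = -4 - 2 w$ ($O{\left(w \right)} = - 2 \left(2 + w\right) = -4 - 2 w$)
$\left(C{\left(-4 \right)} + O{\left(0 \right)}\right)^{2} = \left(- \frac{1}{-4} - 4\right)^{2} = \left(\left(-1\right) \left(- \frac{1}{4}\right) + \left(-4 + 0\right)\right)^{2} = \left(\frac{1}{4} - 4\right)^{2} = \left(- \frac{15}{4}\right)^{2} = \frac{225}{16}$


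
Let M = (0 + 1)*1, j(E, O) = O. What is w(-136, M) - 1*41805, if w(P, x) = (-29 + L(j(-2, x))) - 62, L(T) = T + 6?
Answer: -41889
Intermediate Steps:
L(T) = 6 + T
M = 1 (M = 1*1 = 1)
w(P, x) = -85 + x (w(P, x) = (-29 + (6 + x)) - 62 = (-23 + x) - 62 = -85 + x)
w(-136, M) - 1*41805 = (-85 + 1) - 1*41805 = -84 - 41805 = -41889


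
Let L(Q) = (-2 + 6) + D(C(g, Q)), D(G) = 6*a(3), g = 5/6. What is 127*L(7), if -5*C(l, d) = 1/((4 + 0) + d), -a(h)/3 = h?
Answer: -6350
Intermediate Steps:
a(h) = -3*h
g = ⅚ (g = 5*(⅙) = ⅚ ≈ 0.83333)
C(l, d) = -1/(5*(4 + d)) (C(l, d) = -1/(5*((4 + 0) + d)) = -1/(5*(4 + d)))
D(G) = -54 (D(G) = 6*(-3*3) = 6*(-9) = -54)
L(Q) = -50 (L(Q) = (-2 + 6) - 54 = 4 - 54 = -50)
127*L(7) = 127*(-50) = -6350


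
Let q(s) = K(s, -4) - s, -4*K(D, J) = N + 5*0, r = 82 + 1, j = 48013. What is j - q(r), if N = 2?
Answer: 96193/2 ≈ 48097.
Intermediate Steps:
r = 83
K(D, J) = -½ (K(D, J) = -(2 + 5*0)/4 = -(2 + 0)/4 = -¼*2 = -½)
q(s) = -½ - s
j - q(r) = 48013 - (-½ - 1*83) = 48013 - (-½ - 83) = 48013 - 1*(-167/2) = 48013 + 167/2 = 96193/2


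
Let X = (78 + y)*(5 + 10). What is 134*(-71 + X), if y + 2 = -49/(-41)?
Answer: 5971576/41 ≈ 1.4565e+5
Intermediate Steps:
y = -33/41 (y = -2 - 49/(-41) = -2 - 49*(-1/41) = -2 + 49/41 = -33/41 ≈ -0.80488)
X = 47475/41 (X = (78 - 33/41)*(5 + 10) = (3165/41)*15 = 47475/41 ≈ 1157.9)
134*(-71 + X) = 134*(-71 + 47475/41) = 134*(44564/41) = 5971576/41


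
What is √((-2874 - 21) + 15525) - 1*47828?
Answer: -47828 + √12630 ≈ -47716.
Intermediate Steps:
√((-2874 - 21) + 15525) - 1*47828 = √(-2895 + 15525) - 47828 = √12630 - 47828 = -47828 + √12630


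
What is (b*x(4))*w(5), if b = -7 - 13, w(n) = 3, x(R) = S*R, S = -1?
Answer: 240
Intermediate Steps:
x(R) = -R
b = -20
(b*x(4))*w(5) = -(-20)*4*3 = -20*(-4)*3 = 80*3 = 240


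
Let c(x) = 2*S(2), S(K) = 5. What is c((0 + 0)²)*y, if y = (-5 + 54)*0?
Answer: 0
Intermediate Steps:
c(x) = 10 (c(x) = 2*5 = 10)
y = 0 (y = 49*0 = 0)
c((0 + 0)²)*y = 10*0 = 0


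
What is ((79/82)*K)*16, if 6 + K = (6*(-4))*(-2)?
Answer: 26544/41 ≈ 647.42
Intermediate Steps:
K = 42 (K = -6 + (6*(-4))*(-2) = -6 - 24*(-2) = -6 + 48 = 42)
((79/82)*K)*16 = ((79/82)*42)*16 = (1659/41)*16 = 26544/41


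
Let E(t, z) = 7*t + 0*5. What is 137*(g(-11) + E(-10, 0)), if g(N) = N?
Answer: -11097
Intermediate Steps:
E(t, z) = 7*t (E(t, z) = 7*t + 0 = 7*t)
137*(g(-11) + E(-10, 0)) = 137*(-11 + 7*(-10)) = 137*(-11 - 70) = 137*(-81) = -11097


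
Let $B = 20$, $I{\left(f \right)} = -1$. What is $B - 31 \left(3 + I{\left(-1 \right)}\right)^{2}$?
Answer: $-104$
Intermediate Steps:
$B - 31 \left(3 + I{\left(-1 \right)}\right)^{2} = 20 - 31 \left(3 - 1\right)^{2} = 20 - 31 \cdot 2^{2} = 20 - 124 = -104$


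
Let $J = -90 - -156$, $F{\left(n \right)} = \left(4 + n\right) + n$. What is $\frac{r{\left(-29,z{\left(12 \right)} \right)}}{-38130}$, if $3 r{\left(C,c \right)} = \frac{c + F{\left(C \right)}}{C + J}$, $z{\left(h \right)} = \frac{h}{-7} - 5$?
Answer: $\frac{85}{5925402} \approx 1.4345 \cdot 10^{-5}$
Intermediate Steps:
$F{\left(n \right)} = 4 + 2 n$
$J = 66$ ($J = -90 + 156 = 66$)
$z{\left(h \right)} = -5 - \frac{h}{7}$ ($z{\left(h \right)} = - \frac{h}{7} - 5 = -5 - \frac{h}{7}$)
$r{\left(C,c \right)} = \frac{4 + c + 2 C}{3 \left(66 + C\right)}$ ($r{\left(C,c \right)} = \frac{\left(c + \left(4 + 2 C\right)\right) \frac{1}{C + 66}}{3} = \frac{\left(4 + c + 2 C\right) \frac{1}{66 + C}}{3} = \frac{\frac{1}{66 + C} \left(4 + c + 2 C\right)}{3} = \frac{4 + c + 2 C}{3 \left(66 + C\right)}$)
$\frac{r{\left(-29,z{\left(12 \right)} \right)}}{-38130} = \frac{\frac{1}{3} \frac{1}{66 - 29} \left(4 - \frac{47}{7} + 2 \left(-29\right)\right)}{-38130} = \frac{4 - \frac{47}{7} - 58}{3 \cdot 37} \left(- \frac{1}{38130}\right) = \frac{1}{3} \cdot \frac{1}{37} \left(4 - \frac{47}{7} - 58\right) \left(- \frac{1}{38130}\right) = \frac{1}{3} \cdot \frac{1}{37} \left(- \frac{425}{7}\right) \left(- \frac{1}{38130}\right) = \left(- \frac{425}{777}\right) \left(- \frac{1}{38130}\right) = \frac{85}{5925402}$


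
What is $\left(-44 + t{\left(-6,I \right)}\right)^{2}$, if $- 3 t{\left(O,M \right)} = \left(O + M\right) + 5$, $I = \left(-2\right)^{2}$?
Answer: $2025$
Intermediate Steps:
$I = 4$
$t{\left(O,M \right)} = - \frac{5}{3} - \frac{M}{3} - \frac{O}{3}$ ($t{\left(O,M \right)} = - \frac{\left(O + M\right) + 5}{3} = - \frac{\left(M + O\right) + 5}{3} = - \frac{5 + M + O}{3} = - \frac{5}{3} - \frac{M}{3} - \frac{O}{3}$)
$\left(-44 + t{\left(-6,I \right)}\right)^{2} = \left(-44 - 1\right)^{2} = \left(-45\right)^{2} = 2025$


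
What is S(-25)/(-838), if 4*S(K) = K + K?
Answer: 25/1676 ≈ 0.014916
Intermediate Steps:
S(K) = K/2 (S(K) = (K + K)/4 = (2*K)/4 = K/2)
S(-25)/(-838) = ((½)*(-25))/(-838) = -25/2*(-1/838) = 25/1676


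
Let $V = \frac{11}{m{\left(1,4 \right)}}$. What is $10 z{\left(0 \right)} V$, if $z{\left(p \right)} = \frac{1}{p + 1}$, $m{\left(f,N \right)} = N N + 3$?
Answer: $\frac{110}{19} \approx 5.7895$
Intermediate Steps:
$m{\left(f,N \right)} = 3 + N^{2}$ ($m{\left(f,N \right)} = N^{2} + 3 = 3 + N^{2}$)
$z{\left(p \right)} = \frac{1}{1 + p}$
$V = \frac{11}{19}$ ($V = \frac{11}{3 + 4^{2}} = \frac{11}{3 + 16} = \frac{11}{19} \approx 0.57895$)
$10 z{\left(0 \right)} V = \frac{10}{1 + 0} \cdot \frac{11}{19} = \frac{10}{1} \cdot \frac{11}{19} = 10 \cdot 1 \cdot \frac{11}{19} = 10 \cdot \frac{11}{19} = \frac{110}{19}$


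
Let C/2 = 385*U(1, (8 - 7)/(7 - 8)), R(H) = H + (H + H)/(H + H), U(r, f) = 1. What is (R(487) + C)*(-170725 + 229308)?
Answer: 73697414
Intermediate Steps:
R(H) = 1 + H (R(H) = H + (2*H)/((2*H)) = H + (2*H)*(1/(2*H)) = H + 1 = 1 + H)
C = 770 (C = 2*(385*1) = 2*385 = 770)
(R(487) + C)*(-170725 + 229308) = ((1 + 487) + 770)*(-170725 + 229308) = (488 + 770)*58583 = 1258*58583 = 73697414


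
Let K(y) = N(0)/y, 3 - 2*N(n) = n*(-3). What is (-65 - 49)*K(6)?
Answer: -57/2 ≈ -28.500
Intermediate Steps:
N(n) = 3/2 + 3*n/2 (N(n) = 3/2 - n*(-3)/2 = 3/2 - (-3)*n/2 = 3/2 + 3*n/2)
K(y) = 3/(2*y) (K(y) = (3/2 + (3/2)*0)/y = (3/2 + 0)/y = 3/(2*y))
(-65 - 49)*K(6) = (-65 - 49)*((3/2)/6) = -171/6 = -114*1/4 = -57/2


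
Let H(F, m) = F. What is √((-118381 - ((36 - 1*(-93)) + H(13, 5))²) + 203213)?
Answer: 2*√16167 ≈ 254.30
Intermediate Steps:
√((-118381 - ((36 - 1*(-93)) + H(13, 5))²) + 203213) = √((-118381 - ((36 - 1*(-93)) + 13)²) + 203213) = √((-118381 - ((36 + 93) + 13)²) + 203213) = √((-118381 - (129 + 13)²) + 203213) = √((-118381 - 1*142²) + 203213) = √((-118381 - 1*20164) + 203213) = √((-118381 - 20164) + 203213) = √(-138545 + 203213) = √64668 = 2*√16167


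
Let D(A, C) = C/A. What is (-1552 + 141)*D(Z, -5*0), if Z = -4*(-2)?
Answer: 0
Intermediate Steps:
Z = 8
(-1552 + 141)*D(Z, -5*0) = (-1552 + 141)*(-5*0/8) = -0/8 = -1411*0 = 0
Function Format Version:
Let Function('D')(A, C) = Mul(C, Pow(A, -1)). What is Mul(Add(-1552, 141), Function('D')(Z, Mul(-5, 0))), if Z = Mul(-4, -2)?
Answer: 0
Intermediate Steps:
Z = 8
Mul(Add(-1552, 141), Function('D')(Z, Mul(-5, 0))) = Mul(Add(-1552, 141), Mul(Mul(-5, 0), Pow(8, -1))) = Mul(-1411, Mul(0, Rational(1, 8))) = Mul(-1411, 0) = 0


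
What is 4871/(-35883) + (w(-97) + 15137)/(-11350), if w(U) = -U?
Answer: -300963736/203636025 ≈ -1.4779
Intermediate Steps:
4871/(-35883) + (w(-97) + 15137)/(-11350) = 4871/(-35883) + (-1*(-97) + 15137)/(-11350) = 4871*(-1/35883) + (97 + 15137)*(-1/11350) = -4871/35883 + 15234*(-1/11350) = -4871/35883 - 7617/5675 = -300963736/203636025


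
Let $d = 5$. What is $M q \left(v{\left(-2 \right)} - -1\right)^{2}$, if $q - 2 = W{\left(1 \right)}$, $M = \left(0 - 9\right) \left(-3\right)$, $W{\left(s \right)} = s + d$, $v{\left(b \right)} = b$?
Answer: $216$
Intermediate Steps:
$W{\left(s \right)} = 5 + s$ ($W{\left(s \right)} = s + 5 = 5 + s$)
$M = 27$ ($M = \left(0 - 9\right) \left(-3\right) = \left(-9\right) \left(-3\right) = 27$)
$q = 8$ ($q = 2 + \left(5 + 1\right) = 2 + 6 = 8$)
$M q \left(v{\left(-2 \right)} - -1\right)^{2} = 27 \cdot 8 \left(-2 - -1\right)^{2} = 216 \left(-2 + 1\right)^{2} = 216 \left(-1\right)^{2} = 216 \cdot 1 = 216$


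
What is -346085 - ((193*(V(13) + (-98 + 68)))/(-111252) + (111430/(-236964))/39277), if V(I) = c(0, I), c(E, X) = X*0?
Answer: -7465692748372642865/21571843986147 ≈ -3.4609e+5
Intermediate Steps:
c(E, X) = 0
V(I) = 0
-346085 - ((193*(V(13) + (-98 + 68)))/(-111252) + (111430/(-236964))/39277) = -346085 - ((193*(0 + (-98 + 68)))/(-111252) + (111430/(-236964))/39277) = -346085 - ((193*(0 - 30))*(-1/111252) + (111430*(-1/236964))*(1/39277)) = -346085 - ((193*(-30))*(-1/111252) - 55715/118482*1/39277) = -346085 - (-5790*(-1/111252) - 55715/4653617514) = -346085 - (965/18542 - 55715/4653617514) = -346085 - 1*1122426958370/21571843986147 = -346085 - 1122426958370/21571843986147 = -7465692748372642865/21571843986147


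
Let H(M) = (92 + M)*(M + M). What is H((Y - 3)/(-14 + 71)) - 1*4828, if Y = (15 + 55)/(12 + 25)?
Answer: -21490276402/4447881 ≈ -4831.6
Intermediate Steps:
Y = 70/37 ≈ 1.8919
H(M) = 2*M*(92 + M) (H(M) = (92 + M)*(2*M) = 2*M*(92 + M))
H((Y - 3)/(-14 + 71)) - 1*4828 = 2*((70/37 - 3)/(-14 + 71))*(92 + (70/37 - 3)/(-14 + 71)) - 1*4828 = 2*(-41/37/57)*(92 - 41/37/57) - 4828 = 2*(-41/37*1/57)*(92 - 41/37*1/57) - 4828 = 2*(-41/2109)*(92 - 41/2109) - 4828 = 2*(-41/2109)*(193987/2109) - 4828 = -15906934/4447881 - 4828 = -21490276402/4447881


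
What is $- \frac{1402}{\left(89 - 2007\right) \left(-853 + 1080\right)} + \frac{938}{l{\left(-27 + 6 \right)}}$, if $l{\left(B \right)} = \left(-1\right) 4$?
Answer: $- \frac{102096615}{435386} \approx -234.5$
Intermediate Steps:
$l{\left(B \right)} = -4$
$- \frac{1402}{\left(89 - 2007\right) \left(-853 + 1080\right)} + \frac{938}{l{\left(-27 + 6 \right)}} = - \frac{1402}{\left(89 - 2007\right) \left(-853 + 1080\right)} + \frac{938}{-4} = - \frac{1402}{\left(-1918\right) 227} + 938 \left(- \frac{1}{4}\right) = - \frac{1402}{-435386} - \frac{469}{2} = \left(-1402\right) \left(- \frac{1}{435386}\right) - \frac{469}{2} = \frac{701}{217693} - \frac{469}{2} = - \frac{102096615}{435386}$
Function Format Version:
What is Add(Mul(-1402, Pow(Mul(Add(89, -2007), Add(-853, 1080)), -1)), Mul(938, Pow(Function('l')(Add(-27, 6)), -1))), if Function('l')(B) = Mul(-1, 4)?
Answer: Rational(-102096615, 435386) ≈ -234.50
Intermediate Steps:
Function('l')(B) = -4
Add(Mul(-1402, Pow(Mul(Add(89, -2007), Add(-853, 1080)), -1)), Mul(938, Pow(Function('l')(Add(-27, 6)), -1))) = Add(Mul(-1402, Pow(Mul(Add(89, -2007), Add(-853, 1080)), -1)), Mul(938, Pow(-4, -1))) = Add(Mul(-1402, Pow(Mul(-1918, 227), -1)), Mul(938, Rational(-1, 4))) = Add(Mul(-1402, Pow(-435386, -1)), Rational(-469, 2)) = Add(Mul(-1402, Rational(-1, 435386)), Rational(-469, 2)) = Add(Rational(701, 217693), Rational(-469, 2)) = Rational(-102096615, 435386)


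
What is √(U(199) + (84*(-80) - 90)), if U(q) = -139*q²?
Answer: I*√5511349 ≈ 2347.6*I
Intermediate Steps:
√(U(199) + (84*(-80) - 90)) = √(-139*199² + (84*(-80) - 90)) = √(-139*39601 + (-6720 - 90)) = √(-5504539 - 6810) = √(-5511349) = I*√5511349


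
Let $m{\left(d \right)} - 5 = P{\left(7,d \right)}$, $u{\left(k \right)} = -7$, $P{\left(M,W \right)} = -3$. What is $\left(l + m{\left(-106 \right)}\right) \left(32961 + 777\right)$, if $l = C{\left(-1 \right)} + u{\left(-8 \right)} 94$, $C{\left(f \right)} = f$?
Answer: $-22165866$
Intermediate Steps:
$m{\left(d \right)} = 2$ ($m{\left(d \right)} = 5 - 3 = 2$)
$l = -659$ ($l = -1 - 658 = -659$)
$\left(l + m{\left(-106 \right)}\right) \left(32961 + 777\right) = \left(-659 + 2\right) \left(32961 + 777\right) = \left(-657\right) 33738 = -22165866$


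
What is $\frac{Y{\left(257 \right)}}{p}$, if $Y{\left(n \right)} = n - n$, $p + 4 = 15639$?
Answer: $0$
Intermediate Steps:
$p = 15635$ ($p = -4 + 15639 = 15635$)
$Y{\left(n \right)} = 0$
$\frac{Y{\left(257 \right)}}{p} = \frac{0}{15635} = 0 \cdot \frac{1}{15635} = 0$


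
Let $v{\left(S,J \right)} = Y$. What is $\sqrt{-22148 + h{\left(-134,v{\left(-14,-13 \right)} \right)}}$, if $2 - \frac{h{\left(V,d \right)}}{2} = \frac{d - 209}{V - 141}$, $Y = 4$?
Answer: $\frac{i \sqrt{66990110}}{55} \approx 148.81 i$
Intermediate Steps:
$v{\left(S,J \right)} = 4$
$h{\left(V,d \right)} = 4 - \frac{2 \left(-209 + d\right)}{-141 + V}$ ($h{\left(V,d \right)} = 4 - 2 \frac{d - 209}{V - 141} = 4 - 2 \frac{-209 + d}{-141 + V} = 4 - \frac{2 \left(-209 + d\right)}{-141 + V}$)
$\sqrt{-22148 + h{\left(-134,v{\left(-14,-13 \right)} \right)}} = \sqrt{-22148 + \frac{2 \left(-73 - 4 + 2 \left(-134\right)\right)}{-141 - 134}} = \sqrt{-22148 + \frac{2 \left(-73 - 4 - 268\right)}{-275}} = \sqrt{-22148 + 2 \left(- \frac{1}{275}\right) \left(-345\right)} = \sqrt{-22148 + \frac{138}{55}} = \sqrt{- \frac{1218002}{55}} = \frac{i \sqrt{66990110}}{55}$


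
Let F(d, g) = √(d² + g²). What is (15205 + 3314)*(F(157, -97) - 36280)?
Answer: -671869320 + 18519*√34058 ≈ -6.6845e+8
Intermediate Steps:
(15205 + 3314)*(F(157, -97) - 36280) = (15205 + 3314)*(√(157² + (-97)²) - 36280) = 18519*(√(24649 + 9409) - 36280) = 18519*(√34058 - 36280) = 18519*(-36280 + √34058) = -671869320 + 18519*√34058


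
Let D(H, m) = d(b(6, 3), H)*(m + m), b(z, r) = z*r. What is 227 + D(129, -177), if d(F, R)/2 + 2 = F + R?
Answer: -102433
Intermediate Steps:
b(z, r) = r*z
d(F, R) = -4 + 2*F + 2*R (d(F, R) = -4 + 2*(F + R) = -4 + (2*F + 2*R) = -4 + 2*F + 2*R)
D(H, m) = 2*m*(32 + 2*H) (D(H, m) = (-4 + 2*(3*6) + 2*H)*(m + m) = (-4 + 2*18 + 2*H)*(2*m) = (-4 + 36 + 2*H)*(2*m) = (32 + 2*H)*(2*m) = 2*m*(32 + 2*H))
227 + D(129, -177) = 227 + 4*(-177)*(16 + 129) = 227 + 4*(-177)*145 = 227 - 102660 = -102433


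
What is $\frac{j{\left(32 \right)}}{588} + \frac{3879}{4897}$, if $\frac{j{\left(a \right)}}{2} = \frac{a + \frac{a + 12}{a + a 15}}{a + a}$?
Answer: $\frac{3120827257}{3931389952} \approx 0.79382$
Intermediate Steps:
$j{\left(a \right)} = \frac{a + \frac{12 + a}{16 a}}{a}$ ($j{\left(a \right)} = 2 \frac{a + \frac{a + 12}{a + a 15}}{a + a} = 2 \frac{a + \frac{12 + a}{a + 15 a}}{2 a} = 2 \left(a + \frac{12 + a}{16 a}\right) \frac{1}{2 a} = 2 \frac{a + \frac{12 + a}{16 a}}{2 a} = \frac{a + \frac{12 + a}{16 a}}{a}$)
$\frac{j{\left(32 \right)}}{588} + \frac{3879}{4897} = \frac{\frac{1}{16} \cdot \frac{1}{1024} \left(12 + 32 + 16 \cdot 32^{2}\right)}{588} + \frac{3879}{4897} = \frac{1}{16} \cdot \frac{1}{1024} \left(12 + 32 + 16 \cdot 1024\right) \frac{1}{588} + 3879 \cdot \frac{1}{4897} = \frac{1}{16} \cdot \frac{1}{1024} \left(12 + 32 + 16384\right) \frac{1}{588} + \frac{3879}{4897} = \frac{1}{16} \cdot \frac{1}{1024} \cdot 16428 \cdot \frac{1}{588} + \frac{3879}{4897} = \frac{4107}{4096} \cdot \frac{1}{588} + \frac{3879}{4897} = \frac{1369}{802816} + \frac{3879}{4897} = \frac{3120827257}{3931389952}$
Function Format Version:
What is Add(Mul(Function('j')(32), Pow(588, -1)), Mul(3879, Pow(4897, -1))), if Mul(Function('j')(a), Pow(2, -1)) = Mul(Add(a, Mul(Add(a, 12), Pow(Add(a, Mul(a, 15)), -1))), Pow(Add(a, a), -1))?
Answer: Rational(3120827257, 3931389952) ≈ 0.79382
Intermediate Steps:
Function('j')(a) = Mul(Pow(a, -1), Add(a, Mul(Rational(1, 16), Pow(a, -1), Add(12, a)))) (Function('j')(a) = Mul(2, Mul(Add(a, Mul(Add(a, 12), Pow(Add(a, Mul(a, 15)), -1))), Pow(Add(a, a), -1))) = Mul(2, Mul(Add(a, Mul(Add(12, a), Pow(Add(a, Mul(15, a)), -1))), Pow(Mul(2, a), -1))) = Mul(2, Mul(Add(a, Mul(Add(12, a), Pow(Mul(16, a), -1))), Mul(Rational(1, 2), Pow(a, -1)))) = Mul(2, Mul(Add(a, Mul(Add(12, a), Mul(Rational(1, 16), Pow(a, -1)))), Mul(Rational(1, 2), Pow(a, -1)))) = Mul(2, Mul(Add(a, Mul(Rational(1, 16), Pow(a, -1), Add(12, a))), Mul(Rational(1, 2), Pow(a, -1)))) = Mul(2, Mul(Rational(1, 2), Pow(a, -1), Add(a, Mul(Rational(1, 16), Pow(a, -1), Add(12, a))))) = Mul(Pow(a, -1), Add(a, Mul(Rational(1, 16), Pow(a, -1), Add(12, a)))))
Add(Mul(Function('j')(32), Pow(588, -1)), Mul(3879, Pow(4897, -1))) = Add(Mul(Mul(Rational(1, 16), Pow(32, -2), Add(12, 32, Mul(16, Pow(32, 2)))), Pow(588, -1)), Mul(3879, Pow(4897, -1))) = Add(Mul(Mul(Rational(1, 16), Rational(1, 1024), Add(12, 32, Mul(16, 1024))), Rational(1, 588)), Mul(3879, Rational(1, 4897))) = Add(Mul(Mul(Rational(1, 16), Rational(1, 1024), Add(12, 32, 16384)), Rational(1, 588)), Rational(3879, 4897)) = Add(Mul(Mul(Rational(1, 16), Rational(1, 1024), 16428), Rational(1, 588)), Rational(3879, 4897)) = Add(Mul(Rational(4107, 4096), Rational(1, 588)), Rational(3879, 4897)) = Add(Rational(1369, 802816), Rational(3879, 4897)) = Rational(3120827257, 3931389952)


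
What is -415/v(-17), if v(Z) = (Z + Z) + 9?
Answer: 83/5 ≈ 16.600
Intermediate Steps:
v(Z) = 9 + 2*Z (v(Z) = 2*Z + 9 = 9 + 2*Z)
-415/v(-17) = -415/(9 + 2*(-17)) = -415/(9 - 34) = -415/(-25) = -415*(-1/25) = 83/5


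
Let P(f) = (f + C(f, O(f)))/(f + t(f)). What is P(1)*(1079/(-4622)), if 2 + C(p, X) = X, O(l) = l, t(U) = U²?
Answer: 0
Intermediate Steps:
C(p, X) = -2 + X
P(f) = (-2 + 2*f)/(f + f²) (P(f) = (f + (-2 + f))/(f + f²) = (-2 + 2*f)/(f + f²))
P(1)*(1079/(-4622)) = (2*(-1 + 1)/(1*(1 + 1)))*(1079/(-4622)) = (2*1*0/2)*(1079*(-1/4622)) = (2*1*(½)*0)*(-1079/4622) = 0*(-1079/4622) = 0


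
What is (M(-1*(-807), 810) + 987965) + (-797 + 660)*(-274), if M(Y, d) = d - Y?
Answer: 1025506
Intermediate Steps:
(M(-1*(-807), 810) + 987965) + (-797 + 660)*(-274) = ((810 - (-1)*(-807)) + 987965) + (-797 + 660)*(-274) = ((810 - 1*807) + 987965) - 137*(-274) = ((810 - 807) + 987965) + 37538 = (3 + 987965) + 37538 = 987968 + 37538 = 1025506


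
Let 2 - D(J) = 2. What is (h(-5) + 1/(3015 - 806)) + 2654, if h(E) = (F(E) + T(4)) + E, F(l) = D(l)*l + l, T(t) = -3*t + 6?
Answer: 5827343/2209 ≈ 2638.0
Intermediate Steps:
T(t) = 6 - 3*t
D(J) = 0 (D(J) = 2 - 1*2 = 2 - 2 = 0)
F(l) = l (F(l) = 0*l + l = 0 + l = l)
h(E) = -6 + 2*E (h(E) = (E + (6 - 3*4)) + E = (E + (6 - 12)) + E = (E - 6) + E = (-6 + E) + E = -6 + 2*E)
(h(-5) + 1/(3015 - 806)) + 2654 = ((-6 + 2*(-5)) + 1/(3015 - 806)) + 2654 = ((-6 - 10) + 1/2209) + 2654 = (-16 + 1/2209) + 2654 = -35343/2209 + 2654 = 5827343/2209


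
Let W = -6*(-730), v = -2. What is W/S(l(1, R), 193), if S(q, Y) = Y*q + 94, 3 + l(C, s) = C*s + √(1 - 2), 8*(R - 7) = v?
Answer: 11461584/2259085 - 2705088*I/2259085 ≈ 5.0735 - 1.1974*I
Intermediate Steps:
R = 27/4 (R = 7 + (⅛)*(-2) = 7 - ¼ = 27/4 ≈ 6.7500)
l(C, s) = -3 + I + C*s (l(C, s) = -3 + (C*s + √(1 - 2)) = -3 + (C*s + √(-1)) = -3 + (C*s + I) = -3 + (I + C*s) = -3 + I + C*s)
S(q, Y) = 94 + Y*q
W = 4380
W/S(l(1, R), 193) = 4380/(94 + 193*(-3 + I + 1*(27/4))) = 4380/(94 + 193*(-3 + I + 27/4)) = 4380/(94 + 193*(15/4 + I)) = 4380/(94 + (2895/4 + 193*I)) = 4380/(3271/4 + 193*I) = 4380*(16*(3271/4 - 193*I)/11295425) = 14016*(3271/4 - 193*I)/2259085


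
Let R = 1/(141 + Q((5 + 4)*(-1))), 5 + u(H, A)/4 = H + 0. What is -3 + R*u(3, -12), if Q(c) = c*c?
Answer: -337/111 ≈ -3.0360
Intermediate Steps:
u(H, A) = -20 + 4*H (u(H, A) = -20 + 4*(H + 0) = -20 + 4*H)
Q(c) = c²
R = 1/222 (R = 1/(141 + ((5 + 4)*(-1))²) = 1/(141 + (9*(-1))²) = 1/(141 + (-9)²) = 1/(141 + 81) = 1/222 ≈ 0.0045045)
-3 + R*u(3, -12) = -3 + (-20 + 4*3)/222 = -3 + (-20 + 12)/222 = -3 + (1/222)*(-8) = -3 - 4/111 = -337/111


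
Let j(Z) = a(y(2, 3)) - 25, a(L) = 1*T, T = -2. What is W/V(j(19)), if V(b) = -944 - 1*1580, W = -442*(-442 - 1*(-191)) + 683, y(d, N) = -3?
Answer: -111625/2524 ≈ -44.225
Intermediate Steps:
a(L) = -2 (a(L) = 1*(-2) = -2)
W = 111625 (W = -442*(-442 + 191) + 683 = -442*(-251) + 683 = 110942 + 683 = 111625)
j(Z) = -27 (j(Z) = -2 - 25 = -27)
V(b) = -2524 (V(b) = -944 - 1580 = -2524)
W/V(j(19)) = 111625/(-2524) = 111625*(-1/2524) = -111625/2524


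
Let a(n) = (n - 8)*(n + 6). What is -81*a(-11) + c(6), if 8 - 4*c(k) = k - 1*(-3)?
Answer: -30781/4 ≈ -7695.3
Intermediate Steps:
c(k) = 5/4 - k/4 (c(k) = 2 - (k - 1*(-3))/4 = 2 - (k + 3)/4 = 2 - (3 + k)/4 = 2 + (-3/4 - k/4) = 5/4 - k/4)
a(n) = (-8 + n)*(6 + n)
-81*a(-11) + c(6) = -81*(-48 + (-11)**2 - 2*(-11)) + (5/4 - 1/4*6) = -81*(-48 + 121 + 22) + (5/4 - 3/2) = -81*95 - 1/4 = -7695 - 1/4 = -30781/4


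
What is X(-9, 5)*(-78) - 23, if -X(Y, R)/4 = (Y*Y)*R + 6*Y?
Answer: 109489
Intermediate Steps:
X(Y, R) = -24*Y - 4*R*Y² (X(Y, R) = -4*((Y*Y)*R + 6*Y) = -4*(Y²*R + 6*Y) = -4*(R*Y² + 6*Y) = -4*(6*Y + R*Y²) = -24*Y - 4*R*Y²)
X(-9, 5)*(-78) - 23 = -4*(-9)*(6 + 5*(-9))*(-78) - 23 = -4*(-9)*(6 - 45)*(-78) - 23 = -4*(-9)*(-39)*(-78) - 23 = -1404*(-78) - 23 = 109512 - 23 = 109489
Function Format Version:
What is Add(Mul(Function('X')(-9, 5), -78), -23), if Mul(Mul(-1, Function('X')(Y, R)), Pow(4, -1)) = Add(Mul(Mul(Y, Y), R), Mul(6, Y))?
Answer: 109489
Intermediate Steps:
Function('X')(Y, R) = Add(Mul(-24, Y), Mul(-4, R, Pow(Y, 2))) (Function('X')(Y, R) = Mul(-4, Add(Mul(Mul(Y, Y), R), Mul(6, Y))) = Mul(-4, Add(Mul(Pow(Y, 2), R), Mul(6, Y))) = Mul(-4, Add(Mul(R, Pow(Y, 2)), Mul(6, Y))) = Mul(-4, Add(Mul(6, Y), Mul(R, Pow(Y, 2)))) = Add(Mul(-24, Y), Mul(-4, R, Pow(Y, 2))))
Add(Mul(Function('X')(-9, 5), -78), -23) = Add(Mul(Mul(-4, -9, Add(6, Mul(5, -9))), -78), -23) = Add(Mul(Mul(-4, -9, Add(6, -45)), -78), -23) = Add(Mul(Mul(-4, -9, -39), -78), -23) = Add(Mul(-1404, -78), -23) = Add(109512, -23) = 109489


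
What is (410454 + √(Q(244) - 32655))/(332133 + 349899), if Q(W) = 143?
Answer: 68409/113672 + I*√127/42627 ≈ 0.60181 + 0.00026437*I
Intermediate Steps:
(410454 + √(Q(244) - 32655))/(332133 + 349899) = (410454 + √(143 - 32655))/(332133 + 349899) = (410454 + √(-32512))/682032 = (410454 + 16*I*√127)*(1/682032) = 68409/113672 + I*√127/42627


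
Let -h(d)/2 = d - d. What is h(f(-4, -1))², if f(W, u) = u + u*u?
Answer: 0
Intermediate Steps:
f(W, u) = u + u²
h(d) = 0 (h(d) = -2*(d - d) = -2*0 = 0)
h(f(-4, -1))² = 0² = 0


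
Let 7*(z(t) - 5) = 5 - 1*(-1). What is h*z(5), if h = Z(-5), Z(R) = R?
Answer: -205/7 ≈ -29.286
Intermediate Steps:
z(t) = 41/7 (z(t) = 5 + (5 - 1*(-1))/7 = 5 + (5 + 1)/7 = 5 + (⅐)*6 = 5 + 6/7 = 41/7)
h = -5
h*z(5) = -5*41/7 = -205/7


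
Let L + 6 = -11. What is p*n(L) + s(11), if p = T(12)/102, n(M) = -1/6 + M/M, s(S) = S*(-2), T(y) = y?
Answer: -1117/51 ≈ -21.902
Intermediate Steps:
L = -17 (L = -6 - 11 = -17)
s(S) = -2*S
n(M) = ⅚ (n(M) = -1*⅙ + 1 = -⅙ + 1 = ⅚)
p = 2/17 (p = 12/102 = 12*(1/102) = 2/17 ≈ 0.11765)
p*n(L) + s(11) = (2/17)*(⅚) - 2*11 = 5/51 - 22 = -1117/51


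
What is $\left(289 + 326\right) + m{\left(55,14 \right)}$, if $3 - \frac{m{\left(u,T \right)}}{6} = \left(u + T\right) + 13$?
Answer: $141$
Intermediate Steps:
$m{\left(u,T \right)} = -60 - 6 T - 6 u$ ($m{\left(u,T \right)} = 18 - 6 \left(\left(u + T\right) + 13\right) = 18 - 6 \left(\left(T + u\right) + 13\right) = 18 - 6 \left(13 + T + u\right) = 18 - \left(78 + 6 T + 6 u\right) = -60 - 6 T - 6 u$)
$\left(289 + 326\right) + m{\left(55,14 \right)} = \left(289 + 326\right) - 474 = 615 - 474 = 141$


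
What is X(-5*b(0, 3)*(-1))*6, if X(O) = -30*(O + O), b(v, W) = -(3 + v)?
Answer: 5400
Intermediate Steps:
b(v, W) = -3 - v
X(O) = -60*O
X(-5*b(0, 3)*(-1))*6 = -60*(-5*(-3 - 1*0))*(-1)*6 = -60*(-5*(-3 + 0))*(-1)*6 = -60*(-5*(-3))*(-1)*6 = -900*(-1)*6 = -60*(-15)*6 = 900*6 = 5400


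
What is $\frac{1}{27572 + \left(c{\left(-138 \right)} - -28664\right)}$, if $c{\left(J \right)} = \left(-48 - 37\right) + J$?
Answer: $\frac{1}{56013} \approx 1.7853 \cdot 10^{-5}$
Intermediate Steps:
$c{\left(J \right)} = -85 + J$
$\frac{1}{27572 + \left(c{\left(-138 \right)} - -28664\right)} = \frac{1}{27572 - -28441} = \frac{1}{27572 + \left(-223 + 28664\right)} = \frac{1}{27572 + 28441} = \frac{1}{56013}$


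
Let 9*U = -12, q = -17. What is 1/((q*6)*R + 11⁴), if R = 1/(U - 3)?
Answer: 13/190639 ≈ 6.8192e-5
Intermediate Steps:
U = -4/3 (U = (⅑)*(-12) = -4/3 ≈ -1.3333)
R = -3/13 (R = 1/(-4/3 - 3) = 1/(-13/3) = -3/13 ≈ -0.23077)
1/((q*6)*R + 11⁴) = 1/(-17*6*(-3/13) + 11⁴) = 1/(-102*(-3/13) + 14641) = 1/(306/13 + 14641) = 1/(190639/13) = 13/190639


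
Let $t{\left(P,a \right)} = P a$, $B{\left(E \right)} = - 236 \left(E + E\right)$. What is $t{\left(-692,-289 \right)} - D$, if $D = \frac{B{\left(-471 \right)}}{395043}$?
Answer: $\frac{26334545724}{131681} \approx 1.9999 \cdot 10^{5}$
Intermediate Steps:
$B{\left(E \right)} = - 472 E$ ($B{\left(E \right)} = - 236 \cdot 2 E = - 472 E$)
$D = \frac{74104}{131681}$ ($D = \frac{\left(-472\right) \left(-471\right)}{395043} = 222312 \cdot \frac{1}{395043} = \frac{74104}{131681} \approx 0.56275$)
$t{\left(-692,-289 \right)} - D = \left(-692\right) \left(-289\right) - \frac{74104}{131681} = 199988 - \frac{74104}{131681} = \frac{26334545724}{131681}$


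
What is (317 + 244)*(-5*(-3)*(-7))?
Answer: -58905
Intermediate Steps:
(317 + 244)*(-5*(-3)*(-7)) = 561*(15*(-7)) = 561*(-105) = -58905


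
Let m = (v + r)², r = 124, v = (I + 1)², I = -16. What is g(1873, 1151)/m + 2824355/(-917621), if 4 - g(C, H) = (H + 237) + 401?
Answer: -345647216840/111767155421 ≈ -3.0926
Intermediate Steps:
v = 225 (v = (-16 + 1)² = (-15)² = 225)
g(C, H) = -634 - H (g(C, H) = 4 - ((H + 237) + 401) = 4 - ((237 + H) + 401) = 4 - (638 + H) = 4 + (-638 - H) = -634 - H)
m = 121801 (m = (225 + 124)² = 349² = 121801)
g(1873, 1151)/m + 2824355/(-917621) = (-634 - 1*1151)/121801 + 2824355/(-917621) = (-634 - 1151)*(1/121801) + 2824355*(-1/917621) = -1785*1/121801 - 2824355/917621 = -1785/121801 - 2824355/917621 = -345647216840/111767155421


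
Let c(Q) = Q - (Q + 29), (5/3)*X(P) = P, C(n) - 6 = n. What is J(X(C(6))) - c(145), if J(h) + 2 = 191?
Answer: 218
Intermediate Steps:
C(n) = 6 + n
X(P) = 3*P/5
J(h) = 189 (J(h) = -2 + 191 = 189)
c(Q) = -29 (c(Q) = Q - (29 + Q) = Q + (-29 - Q) = -29)
J(X(C(6))) - c(145) = 189 - 1*(-29) = 189 + 29 = 218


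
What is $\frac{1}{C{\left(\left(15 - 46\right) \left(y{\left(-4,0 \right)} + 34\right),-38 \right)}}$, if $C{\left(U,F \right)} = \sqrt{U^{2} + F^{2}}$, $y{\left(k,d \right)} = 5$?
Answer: $\frac{\sqrt{2341}}{58525} \approx 0.00082672$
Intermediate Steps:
$C{\left(U,F \right)} = \sqrt{F^{2} + U^{2}}$
$\frac{1}{C{\left(\left(15 - 46\right) \left(y{\left(-4,0 \right)} + 34\right),-38 \right)}} = \frac{1}{\sqrt{\left(-38\right)^{2} + \left(\left(15 - 46\right) \left(5 + 34\right)\right)^{2}}} = \frac{1}{\sqrt{1444 + \left(\left(-31\right) 39\right)^{2}}} = \frac{1}{\sqrt{1444 + \left(-1209\right)^{2}}} = \frac{1}{\sqrt{1444 + 1461681}} = \frac{1}{\sqrt{1463125}} = \frac{1}{25 \sqrt{2341}} = \frac{\sqrt{2341}}{58525}$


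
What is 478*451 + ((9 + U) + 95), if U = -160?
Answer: 215522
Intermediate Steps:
478*451 + ((9 + U) + 95) = 478*451 + ((9 - 160) + 95) = 215578 + (-151 + 95) = 215578 - 56 = 215522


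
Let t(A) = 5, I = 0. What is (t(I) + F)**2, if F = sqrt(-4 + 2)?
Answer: (5 + I*sqrt(2))**2 ≈ 23.0 + 14.142*I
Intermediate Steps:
F = I*sqrt(2) (F = sqrt(-2) = I*sqrt(2) ≈ 1.4142*I)
(t(I) + F)**2 = (5 + I*sqrt(2))**2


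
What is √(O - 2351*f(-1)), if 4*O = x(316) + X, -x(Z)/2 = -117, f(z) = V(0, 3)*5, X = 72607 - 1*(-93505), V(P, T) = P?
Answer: √166346/2 ≈ 203.93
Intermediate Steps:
X = 166112 (X = 72607 + 93505 = 166112)
f(z) = 0 (f(z) = 0*5 = 0)
x(Z) = 234 (x(Z) = -2*(-117) = 234)
O = 83173/2 (O = (234 + 166112)/4 = (¼)*166346 = 83173/2 ≈ 41587.)
√(O - 2351*f(-1)) = √(83173/2 - 2351*0) = √(83173/2 + 0) = √(83173/2) = √166346/2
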